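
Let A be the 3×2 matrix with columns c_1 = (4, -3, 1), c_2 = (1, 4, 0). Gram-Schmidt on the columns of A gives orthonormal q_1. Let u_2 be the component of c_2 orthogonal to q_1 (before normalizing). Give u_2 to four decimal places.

u_2 = (2.2308, 3.0769, 0.3077)

q_1 = c_1/‖c_1‖ = (4, -3, 1)/5.0990 = (0.7845, -0.5883, 0.1961).
r_{12} = q_1·c_2 = -1.5689.
u_2 = c_2 + 1.5689·q_1 = (2.2308, 3.0769, 0.3077).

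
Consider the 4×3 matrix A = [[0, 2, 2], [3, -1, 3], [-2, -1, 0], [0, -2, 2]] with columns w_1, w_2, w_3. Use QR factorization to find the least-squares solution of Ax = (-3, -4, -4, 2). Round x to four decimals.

x = (0.4500, -0.5000, -1.1500)

w_1 = (0, 3, -2, 0); ‖w_1‖ = 3.6056, so q_1 = (0.0000, 0.8321, -0.5547, 0.0000).
q_1·w_2 = 0.0000·2 + 0.8321·(-1) + (-0.5547)·(-1) + 0.0000·(-2) = -0.2774.
u_2 = w_2 + 0.2774·q_1 = (2.0000, -0.7692, -1.1538, -2.0000).
‖u_2‖ = 3.1501, so q_2 = (0.6349, -0.2442, -0.3663, -0.6349).
q_1·w_3 = 0.0000·2 + 0.8321·3 + (-0.5547)·0 + 0.0000·2 = 2.4962; q_2·w_3 = 0.6349·2 + (-0.2442)·3 + (-0.3663)·0 + (-0.6349)·2 = -0.7326.
u_3 = w_3 − 2.4962·q_1 + 0.7326·q_2 = (2.4651, 0.7442, 1.1163, 1.5349).
‖u_3‖ = 3.1988, so q_3 = (0.7706, 0.2326, 0.3490, 0.4798).
Qᵀb = (-1.1094, -0.7326, -3.6787).
Back-substitute: x_3 = -3.6787/3.1988 = -1.1500.
x_2 = (-0.7326 + 0.7326·(-1.1500))/3.1501 = -0.5000.
x_1 = (-1.1094 + 0.2774·(-0.5000) − 2.4962·(-1.1500))/3.6056 = 0.4500.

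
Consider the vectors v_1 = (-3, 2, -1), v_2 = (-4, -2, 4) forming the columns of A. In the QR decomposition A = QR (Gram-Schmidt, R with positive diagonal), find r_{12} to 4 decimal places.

v_1 = (-3, 2, -1); ‖v_1‖ = 3.7417, so q_1 = (-0.8018, 0.5345, -0.2673).
r_{12} = q_1·v_2 = 1.0690.

r_{12} = 1.0690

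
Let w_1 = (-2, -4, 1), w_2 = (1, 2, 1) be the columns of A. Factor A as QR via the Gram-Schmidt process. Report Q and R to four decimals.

Q = [[-0.4364, 0.0976], [-0.8729, 0.1952], [0.2182, 0.9759]], R = [[4.5826, -1.9640], [0.0000, 1.4639]]

q_1 = w_1/‖w_1‖ = (-2, -4, 1)/4.5826 = (-0.4364, -0.8729, 0.2182).
r_{12} = q_1·w_2 = -1.9640.
u_2 = w_2 + 1.9640·q_1 = (0.1429, 0.2857, 1.4286).
‖u_2‖ = 1.4639, so q_2 = (0.0976, 0.1952, 0.9759).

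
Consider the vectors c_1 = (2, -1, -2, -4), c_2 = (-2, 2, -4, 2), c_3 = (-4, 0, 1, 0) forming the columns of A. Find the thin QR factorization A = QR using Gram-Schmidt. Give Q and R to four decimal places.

c_1 = (2, -1, -2, -4); ‖c_1‖ = 5.0000, so e_1 = (0.4000, -0.2000, -0.4000, -0.8000).
e_1·c_2 = 0.4000·(-2) + (-0.2000)·2 + (-0.4000)·(-4) + (-0.8000)·2 = -1.2000.
u_2 = c_2 + 1.2000·e_1 = (-1.5200, 1.7600, -4.4800, 1.0400).
‖u_2‖ = 5.1536, so e_2 = (-0.2949, 0.3415, -0.8693, 0.2018).
e_1·c_3 = 0.4000·(-4) + (-0.2000)·0 + (-0.4000)·1 + (-0.8000)·0 = -2.0000; e_2·c_3 = (-0.2949)·(-4) + 0.3415·0 + (-0.8693)·1 + 0.2018·0 = 0.3105.
u_3 = c_3 + 2.0000·e_1 − 0.3105·e_2 = (-3.1084, -0.5060, 0.4699, -1.6627).
‖u_3‖ = 3.5922, so e_3 = (-0.8653, -0.1409, 0.1308, -0.4629).

Q = [[0.4000, -0.2949, -0.8653], [-0.2000, 0.3415, -0.1409], [-0.4000, -0.8693, 0.1308], [-0.8000, 0.2018, -0.4629]], R = [[5.0000, -1.2000, -2.0000], [0.0000, 5.1536, 0.3105], [0.0000, 0.0000, 3.5922]]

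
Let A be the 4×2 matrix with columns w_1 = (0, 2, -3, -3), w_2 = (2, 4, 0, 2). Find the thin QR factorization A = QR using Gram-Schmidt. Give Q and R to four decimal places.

q_1 = w_1/‖w_1‖ = (0, 2, -3, -3)/4.6904 = (0.0000, 0.4264, -0.6396, -0.6396).
r_{12} = q_1·w_2 = 0.4264.
u_2 = w_2 − 0.4264·q_1 = (2.0000, 3.8182, 0.2727, 2.2727).
‖u_2‖ = 4.8804, so q_2 = (0.4098, 0.7824, 0.0559, 0.4657).

Q = [[0.0000, 0.4098], [0.4264, 0.7824], [-0.6396, 0.0559], [-0.6396, 0.4657]], R = [[4.6904, 0.4264], [0.0000, 4.8804]]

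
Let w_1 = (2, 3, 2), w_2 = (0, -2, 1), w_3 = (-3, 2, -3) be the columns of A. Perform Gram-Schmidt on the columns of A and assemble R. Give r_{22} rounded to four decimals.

r_{22} = 2.0147

q_1 = w_1/‖w_1‖ = (2, 3, 2)/4.1231 = (0.4851, 0.7276, 0.4851).
r_{12} = q_1·w_2 = -0.9701.
u_2 = w_2 + 0.9701·q_1 = (0.4706, -1.2941, 1.4706).
r_{22} = ‖u_2‖ = 2.0147.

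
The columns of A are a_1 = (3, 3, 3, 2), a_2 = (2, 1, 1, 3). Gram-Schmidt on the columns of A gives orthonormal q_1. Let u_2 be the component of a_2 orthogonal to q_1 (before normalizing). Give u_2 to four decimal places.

u_2 = (0.2581, -0.7419, -0.7419, 1.8387)

a_1 = (3, 3, 3, 2); ‖a_1‖ = 5.5678, so q_1 = (0.5388, 0.5388, 0.5388, 0.3592).
q_1·a_2 = 0.5388·2 + 0.5388·1 + 0.5388·1 + 0.3592·3 = 3.2329.
u_2 = a_2 − 3.2329·q_1 = (0.2581, -0.7419, -0.7419, 1.8387).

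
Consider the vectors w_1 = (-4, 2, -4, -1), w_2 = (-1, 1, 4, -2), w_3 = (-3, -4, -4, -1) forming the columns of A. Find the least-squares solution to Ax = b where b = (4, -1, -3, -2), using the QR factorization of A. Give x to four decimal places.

x = (-0.2766, -0.6607, 0.0452)

w_1 = (-4, 2, -4, -1); ‖w_1‖ = 6.0828, so q_1 = (-0.6576, 0.3288, -0.6576, -0.1644).
q_1·w_2 = (-0.6576)·(-1) + 0.3288·1 + (-0.6576)·4 + (-0.1644)·(-2) = -1.3152.
u_2 = w_2 + 1.3152·q_1 = (-1.8649, 1.4324, 3.1351, -2.2162).
‖u_2‖ = 4.5023, so q_2 = (-0.4142, 0.3182, 0.6963, -0.4922).
q_1·w_3 = (-0.6576)·(-3) + 0.3288·(-4) + (-0.6576)·(-4) + (-0.1644)·(-1) = 3.4524; q_2·w_3 = (-0.4142)·(-3) + 0.3182·(-4) + 0.6963·(-4) + (-0.4922)·(-1) = -2.3232.
u_3 = w_3 − 3.4524·q_1 + 2.3232·q_2 = (-1.6920, -4.3960, -0.1120, -1.5760).
‖u_3‖ = 4.9683, so q_3 = (-0.3406, -0.8848, -0.0225, -0.3172).
Qᵀb = (-0.6576, -3.0795, 0.2246).
Back-substitute: x_3 = 0.2246/4.9683 = 0.0452.
x_2 = (-3.0795 + 2.3232·0.0452)/4.5023 = -0.6607.
x_1 = (-0.6576 + 1.3152·(-0.6607) − 3.4524·0.0452)/6.0828 = -0.2766.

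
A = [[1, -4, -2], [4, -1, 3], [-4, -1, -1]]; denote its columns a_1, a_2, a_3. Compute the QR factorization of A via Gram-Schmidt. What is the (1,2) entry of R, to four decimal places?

q_1 = a_1/‖a_1‖ = (1, 4, -4)/5.7446 = (0.1741, 0.6963, -0.6963).
r_{12} = q_1·a_2 = -0.6963.

r_{12} = -0.6963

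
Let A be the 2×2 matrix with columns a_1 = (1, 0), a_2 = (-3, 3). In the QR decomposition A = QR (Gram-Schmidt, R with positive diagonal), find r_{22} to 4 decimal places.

q_1 = a_1/‖a_1‖ = (1, 0)/1.0000 = (1.0000, 0.0000).
r_{12} = q_1·a_2 = -3.0000.
u_2 = a_2 + 3.0000·q_1 = (0.0000, 3.0000).
r_{22} = ‖u_2‖ = 3.0000.

r_{22} = 3.0000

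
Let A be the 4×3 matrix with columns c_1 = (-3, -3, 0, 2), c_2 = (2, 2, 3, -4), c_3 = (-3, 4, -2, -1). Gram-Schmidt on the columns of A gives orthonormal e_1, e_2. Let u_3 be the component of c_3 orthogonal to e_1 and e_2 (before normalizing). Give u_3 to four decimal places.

u_3 = (-3.9049, 3.0951, -1.0798, -1.2147)

c_1 = (-3, -3, 0, 2); ‖c_1‖ = 4.6904, so e_1 = (-0.6396, -0.6396, 0.0000, 0.4264).
e_1·c_2 = (-0.6396)·2 + (-0.6396)·2 + 0.0000·3 + 0.4264·(-4) = -4.2640.
u_2 = c_2 + 4.2640·e_1 = (-0.7273, -0.7273, 3.0000, -2.1818).
‖u_2‖ = 3.8494, so e_2 = (-0.1889, -0.1889, 0.7793, -0.5668).
e_1·c_3 = (-0.6396)·(-3) + (-0.6396)·4 + 0.0000·(-2) + 0.4264·(-1) = -1.0660; e_2·c_3 = (-0.1889)·(-3) + (-0.1889)·4 + 0.7793·(-2) + (-0.5668)·(-1) = -1.1808.
u_3 = c_3 + 1.0660·e_1 + 1.1808·e_2 = (-3.9049, 3.0951, -1.0798, -1.2147).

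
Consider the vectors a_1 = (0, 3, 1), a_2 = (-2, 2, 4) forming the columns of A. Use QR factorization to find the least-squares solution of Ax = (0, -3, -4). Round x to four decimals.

x = (-0.6571, -0.6429)

a_1 = (0, 3, 1); ‖a_1‖ = 3.1623, so e_1 = (0.0000, 0.9487, 0.3162).
e_1·a_2 = 0.0000·(-2) + 0.9487·2 + 0.3162·4 = 3.1623.
u_2 = a_2 − 3.1623·e_1 = (-2.0000, -1.0000, 3.0000).
‖u_2‖ = 3.7417, so e_2 = (-0.5345, -0.2673, 0.8018).
Qᵀb = (-4.1110, -2.4054).
Back-substitute: x_2 = -2.4054/3.7417 = -0.6429.
x_1 = (-4.1110 − 3.1623·(-0.6429))/3.1623 = -0.6571.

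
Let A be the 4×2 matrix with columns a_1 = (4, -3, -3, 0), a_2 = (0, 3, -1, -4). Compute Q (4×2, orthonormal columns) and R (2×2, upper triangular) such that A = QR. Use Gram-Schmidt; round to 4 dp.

a_1 = (4, -3, -3, 0); ‖a_1‖ = 5.8310, so e_1 = (0.6860, -0.5145, -0.5145, 0.0000).
e_1·a_2 = 0.6860·0 + (-0.5145)·3 + (-0.5145)·(-1) + 0.0000·(-4) = -1.0290.
u_2 = a_2 + 1.0290·e_1 = (0.7059, 2.4706, -1.5294, -4.0000).
‖u_2‖ = 4.9941, so e_2 = (0.1413, 0.4947, -0.3062, -0.8009).

Q = [[0.6860, 0.1413], [-0.5145, 0.4947], [-0.5145, -0.3062], [0.0000, -0.8009]], R = [[5.8310, -1.0290], [0.0000, 4.9941]]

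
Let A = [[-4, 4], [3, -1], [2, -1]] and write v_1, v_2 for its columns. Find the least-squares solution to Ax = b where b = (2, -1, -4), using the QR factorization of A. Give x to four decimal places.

x = (-0.8519, -0.2716)

e_1 = v_1/‖v_1‖ = (-4, 3, 2)/5.3852 = (-0.7428, 0.5571, 0.3714).
r_{12} = e_1·v_2 = -3.8996.
u_2 = v_2 + 3.8996·e_1 = (1.1034, 1.1724, 0.4483).
‖u_2‖ = 1.6713, so e_2 = (0.6603, 0.7015, 0.2682).
Qᵀb = (-3.5282, -0.4539).
Back-substitute: x_2 = -0.4539/1.6713 = -0.2716.
x_1 = (-3.5282 + 3.8996·(-0.2716))/5.3852 = -0.8519.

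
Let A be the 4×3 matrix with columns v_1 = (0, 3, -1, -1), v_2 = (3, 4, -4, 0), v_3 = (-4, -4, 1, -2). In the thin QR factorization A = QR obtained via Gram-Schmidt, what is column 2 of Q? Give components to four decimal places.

e_2 = (0.7125, -0.0864, -0.6046, 0.3455)

e_1 = v_1/‖v_1‖ = (0, 3, -1, -1)/3.3166 = (0.0000, 0.9045, -0.3015, -0.3015).
r_{12} = e_1·v_2 = 4.8242.
u_2 = v_2 − 4.8242·e_1 = (3.0000, -0.3636, -2.5455, 1.4545).
‖u_2‖ = 4.2104, so e_2 = (0.7125, -0.0864, -0.6046, 0.3455).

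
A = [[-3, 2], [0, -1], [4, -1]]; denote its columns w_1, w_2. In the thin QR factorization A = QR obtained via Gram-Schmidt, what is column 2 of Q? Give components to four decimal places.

q_2 = (0.5657, -0.7071, 0.4243)

w_1 = (-3, 0, 4); ‖w_1‖ = 5.0000, so q_1 = (-0.6000, 0.0000, 0.8000).
q_1·w_2 = (-0.6000)·2 + 0.0000·(-1) + 0.8000·(-1) = -2.0000.
u_2 = w_2 + 2.0000·q_1 = (0.8000, -1.0000, 0.6000).
‖u_2‖ = 1.4142, so q_2 = (0.5657, -0.7071, 0.4243).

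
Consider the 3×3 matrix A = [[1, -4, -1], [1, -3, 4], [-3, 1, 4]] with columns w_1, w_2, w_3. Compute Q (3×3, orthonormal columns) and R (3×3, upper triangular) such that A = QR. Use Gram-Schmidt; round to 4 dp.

w_1 = (1, 1, -3); ‖w_1‖ = 3.3166, so e_1 = (0.3015, 0.3015, -0.9045).
e_1·w_2 = 0.3015·(-4) + 0.3015·(-3) + (-0.9045)·1 = -3.0151.
u_2 = w_2 + 3.0151·e_1 = (-3.0909, -2.0909, -1.7273).
‖u_2‖ = 4.1121, so e_2 = (-0.7517, -0.5085, -0.4200).
e_1·w_3 = 0.3015·(-1) + 0.3015·4 + (-0.9045)·4 = -2.7136; e_2·w_3 = (-0.7517)·(-1) + (-0.5085)·4 + (-0.4200)·4 = -2.9625.
u_3 = w_3 + 2.7136·e_1 + 2.9625·e_2 = (-2.4086, 3.3118, 0.3011).
‖u_3‖ = 4.1061, so e_3 = (-0.5866, 0.8066, 0.0733).

Q = [[0.3015, -0.7517, -0.5866], [0.3015, -0.5085, 0.8066], [-0.9045, -0.4200, 0.0733]], R = [[3.3166, -3.0151, -2.7136], [0.0000, 4.1121, -2.9625], [0.0000, 0.0000, 4.1061]]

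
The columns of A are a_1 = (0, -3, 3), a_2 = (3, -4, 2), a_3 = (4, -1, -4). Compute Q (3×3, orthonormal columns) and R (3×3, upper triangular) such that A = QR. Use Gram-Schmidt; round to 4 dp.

a_1 = (0, -3, 3); ‖a_1‖ = 4.2426, so q_1 = (0.0000, -0.7071, 0.7071).
q_1·a_2 = 0.0000·3 + (-0.7071)·(-4) + 0.7071·2 = 4.2426.
u_2 = a_2 − 4.2426·q_1 = (3.0000, -1.0000, -1.0000).
‖u_2‖ = 3.3166, so q_2 = (0.9045, -0.3015, -0.3015).
q_1·a_3 = 0.0000·4 + (-0.7071)·(-1) + 0.7071·(-4) = -2.1213; q_2·a_3 = 0.9045·4 + (-0.3015)·(-1) + (-0.3015)·(-4) = 5.1257.
u_3 = a_3 + 2.1213·q_1 − 5.1257·q_2 = (-0.6364, -0.9545, -0.9545).
‖u_3‖ = 1.4924, so q_3 = (-0.4264, -0.6396, -0.6396).

Q = [[0.0000, 0.9045, -0.4264], [-0.7071, -0.3015, -0.6396], [0.7071, -0.3015, -0.6396]], R = [[4.2426, 4.2426, -2.1213], [0.0000, 3.3166, 5.1257], [0.0000, 0.0000, 1.4924]]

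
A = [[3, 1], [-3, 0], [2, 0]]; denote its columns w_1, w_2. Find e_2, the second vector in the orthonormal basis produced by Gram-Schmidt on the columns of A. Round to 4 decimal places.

w_1 = (3, -3, 2); ‖w_1‖ = 4.6904, so e_1 = (0.6396, -0.6396, 0.4264).
e_1·w_2 = 0.6396·1 + (-0.6396)·0 + 0.4264·0 = 0.6396.
u_2 = w_2 − 0.6396·e_1 = (0.5909, 0.4091, -0.2727).
‖u_2‖ = 0.7687, so e_2 = (0.7687, 0.5322, -0.3548).

e_2 = (0.7687, 0.5322, -0.3548)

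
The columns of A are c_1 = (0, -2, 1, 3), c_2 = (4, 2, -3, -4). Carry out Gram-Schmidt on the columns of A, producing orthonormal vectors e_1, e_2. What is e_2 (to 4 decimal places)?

c_1 = (0, -2, 1, 3); ‖c_1‖ = 3.7417, so e_1 = (0.0000, -0.5345, 0.2673, 0.8018).
e_1·c_2 = 0.0000·4 + (-0.5345)·2 + 0.2673·(-3) + 0.8018·(-4) = -5.0780.
u_2 = c_2 + 5.0780·e_1 = (4.0000, -0.7143, -1.6429, 0.0714).
‖u_2‖ = 4.3834, so e_2 = (0.9125, -0.1630, -0.3748, 0.0163).

e_2 = (0.9125, -0.1630, -0.3748, 0.0163)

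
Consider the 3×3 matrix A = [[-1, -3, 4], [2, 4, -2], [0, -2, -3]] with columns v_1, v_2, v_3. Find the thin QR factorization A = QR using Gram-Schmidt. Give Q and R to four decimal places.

Q = [[-0.4472, -0.3651, 0.8165], [0.8944, -0.1826, 0.4082], [0.0000, -0.9129, -0.4082]], R = [[2.2361, 4.9193, -3.5777], [0.0000, 2.1909, 1.6432], [0.0000, 0.0000, 3.6742]]

v_1 = (-1, 2, 0); ‖v_1‖ = 2.2361, so q_1 = (-0.4472, 0.8944, 0.0000).
q_1·v_2 = (-0.4472)·(-3) + 0.8944·4 + 0.0000·(-2) = 4.9193.
u_2 = v_2 − 4.9193·q_1 = (-0.8000, -0.4000, -2.0000).
‖u_2‖ = 2.1909, so q_2 = (-0.3651, -0.1826, -0.9129).
q_1·v_3 = (-0.4472)·4 + 0.8944·(-2) + 0.0000·(-3) = -3.5777; q_2·v_3 = (-0.3651)·4 + (-0.1826)·(-2) + (-0.9129)·(-3) = 1.6432.
u_3 = v_3 + 3.5777·q_1 − 1.6432·q_2 = (3.0000, 1.5000, -1.5000).
‖u_3‖ = 3.6742, so q_3 = (0.8165, 0.4082, -0.4082).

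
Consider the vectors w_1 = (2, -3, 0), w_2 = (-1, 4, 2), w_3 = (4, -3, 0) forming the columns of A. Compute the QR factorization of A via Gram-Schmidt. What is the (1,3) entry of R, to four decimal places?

w_1 = (2, -3, 0); ‖w_1‖ = 3.6056, so e_1 = (0.5547, -0.8321, 0.0000).
r_{13} = e_1·w_3 = 4.7150.

r_{13} = 4.7150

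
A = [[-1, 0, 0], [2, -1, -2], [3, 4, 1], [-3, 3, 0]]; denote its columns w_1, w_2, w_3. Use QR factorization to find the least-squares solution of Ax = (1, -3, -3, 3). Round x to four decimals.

x = (-1.0637, -0.0670, 0.4677)

w_1 = (-1, 2, 3, -3); ‖w_1‖ = 4.7958, so e_1 = (-0.2085, 0.4170, 0.6255, -0.6255).
e_1·w_2 = (-0.2085)·0 + 0.4170·(-1) + 0.6255·4 + (-0.6255)·3 = 0.2085.
u_2 = w_2 − 0.2085·e_1 = (0.0435, -1.0870, 3.8696, 3.1304).
‖u_2‖ = 5.0948, so e_2 = (0.0085, -0.2133, 0.7595, 0.6144).
e_1·w_3 = (-0.2085)·0 + 0.4170·(-2) + 0.6255·1 + (-0.6255)·0 = -0.2085; e_2·w_3 = 0.0085·0 + (-0.2133)·(-2) + 0.7595·1 + 0.6144·0 = 1.1862.
u_3 = w_3 + 0.2085·e_1 − 1.1862·e_2 = (-0.0536, -1.6600, 0.2295, -0.8593).
‖u_3‖ = 1.8840, so e_3 = (-0.0285, -0.8811, 0.1218, -0.4561).
Qᵀb = (-5.2129, 0.2133, 0.8811).
Back-substitute: x_3 = 0.8811/1.8840 = 0.4677.
x_2 = (0.2133 − 1.1862·0.4677)/5.0948 = -0.0670.
x_1 = (-5.2129 − 0.2085·(-0.0670) + 0.2085·0.4677)/4.7958 = -1.0637.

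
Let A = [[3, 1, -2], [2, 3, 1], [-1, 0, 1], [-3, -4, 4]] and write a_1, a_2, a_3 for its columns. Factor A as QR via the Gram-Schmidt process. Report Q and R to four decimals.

Q = [[0.6255, -0.6657, 0.1143], [0.4170, 0.4493, 0.7793], [-0.2085, 0.3495, 0.0623], [-0.6255, -0.4826, 0.6130]], R = [[4.7958, 4.3788, -3.5447], [0.0000, 2.6127, 0.1997], [0.0000, 0.0000, 3.0651]]

a_1 = (3, 2, -1, -3); ‖a_1‖ = 4.7958, so q_1 = (0.6255, 0.4170, -0.2085, -0.6255).
q_1·a_2 = 0.6255·1 + 0.4170·3 + (-0.2085)·0 + (-0.6255)·(-4) = 4.3788.
u_2 = a_2 − 4.3788·q_1 = (-1.7391, 1.1739, 0.9130, -1.2609).
‖u_2‖ = 2.6127, so q_2 = (-0.6657, 0.4493, 0.3495, -0.4826).
q_1·a_3 = 0.6255·(-2) + 0.4170·1 + (-0.2085)·1 + (-0.6255)·4 = -3.5447; q_2·a_3 = (-0.6657)·(-2) + 0.4493·1 + 0.3495·1 + (-0.4826)·4 = 0.1997.
u_3 = a_3 + 3.5447·q_1 − 0.1997·q_2 = (0.3503, 2.3885, 0.1911, 1.8790).
‖u_3‖ = 3.0651, so q_3 = (0.1143, 0.7793, 0.0623, 0.6130).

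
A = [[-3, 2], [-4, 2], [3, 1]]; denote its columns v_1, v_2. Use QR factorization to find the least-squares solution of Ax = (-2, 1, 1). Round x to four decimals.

v_1 = (-3, -4, 3); ‖v_1‖ = 5.8310, so q_1 = (-0.5145, -0.6860, 0.5145).
q_1·v_2 = (-0.5145)·2 + (-0.6860)·2 + 0.5145·1 = -1.8865.
u_2 = v_2 + 1.8865·q_1 = (1.0294, 0.7059, 1.9706).
‖u_2‖ = 2.3326, so q_2 = (0.4413, 0.3026, 0.8448).
Qᵀb = (0.8575, 0.2648).
Back-substitute: x_2 = 0.2648/2.3326 = 0.1135.
x_1 = (0.8575 + 1.8865·0.1135)/5.8310 = 0.1838.

x = (0.1838, 0.1135)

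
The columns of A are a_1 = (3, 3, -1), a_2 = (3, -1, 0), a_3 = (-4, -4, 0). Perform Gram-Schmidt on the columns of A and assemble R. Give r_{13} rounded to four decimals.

r_{13} = -5.5060

a_1 = (3, 3, -1); ‖a_1‖ = 4.3589, so q_1 = (0.6882, 0.6882, -0.2294).
r_{13} = q_1·a_3 = -5.5060.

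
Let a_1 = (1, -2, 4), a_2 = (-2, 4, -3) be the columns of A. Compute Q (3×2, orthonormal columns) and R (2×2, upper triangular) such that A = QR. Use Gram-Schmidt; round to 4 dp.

Q = [[0.2182, -0.3904], [-0.4364, 0.7807], [0.8729, 0.4880]], R = [[4.5826, -4.8008], [0.0000, 2.4398]]

q_1 = a_1/‖a_1‖ = (1, -2, 4)/4.5826 = (0.2182, -0.4364, 0.8729).
r_{12} = q_1·a_2 = -4.8008.
u_2 = a_2 + 4.8008·q_1 = (-0.9524, 1.9048, 1.1905).
‖u_2‖ = 2.4398, so q_2 = (-0.3904, 0.7807, 0.4880).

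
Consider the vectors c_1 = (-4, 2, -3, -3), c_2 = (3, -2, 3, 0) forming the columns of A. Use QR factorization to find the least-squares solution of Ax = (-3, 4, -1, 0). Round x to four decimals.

x = (0.0284, -0.8768)

c_1 = (-4, 2, -3, -3); ‖c_1‖ = 6.1644, so e_1 = (-0.6489, 0.3244, -0.4867, -0.4867).
e_1·c_2 = (-0.6489)·3 + 0.3244·(-2) + (-0.4867)·3 + (-0.4867)·0 = -4.0555.
u_2 = c_2 + 4.0555·e_1 = (0.3684, -0.6842, 1.0263, -1.9737).
‖u_2‖ = 2.3564, so e_2 = (0.1563, -0.2904, 0.4355, -0.8376).
Qᵀb = (3.7311, -2.0660).
Back-substitute: x_2 = -2.0660/2.3564 = -0.8768.
x_1 = (3.7311 + 4.0555·(-0.8768))/6.1644 = 0.0284.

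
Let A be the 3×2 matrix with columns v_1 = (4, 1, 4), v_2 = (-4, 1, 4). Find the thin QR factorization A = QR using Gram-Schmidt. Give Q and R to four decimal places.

Q = [[0.6963, -0.7177], [0.1741, 0.1689], [0.6963, 0.6755]], R = [[5.7446, 0.1741], [0.0000, 5.7419]]

v_1 = (4, 1, 4); ‖v_1‖ = 5.7446, so e_1 = (0.6963, 0.1741, 0.6963).
e_1·v_2 = 0.6963·(-4) + 0.1741·1 + 0.6963·4 = 0.1741.
u_2 = v_2 − 0.1741·e_1 = (-4.1212, 0.9697, 3.8788).
‖u_2‖ = 5.7419, so e_2 = (-0.7177, 0.1689, 0.6755).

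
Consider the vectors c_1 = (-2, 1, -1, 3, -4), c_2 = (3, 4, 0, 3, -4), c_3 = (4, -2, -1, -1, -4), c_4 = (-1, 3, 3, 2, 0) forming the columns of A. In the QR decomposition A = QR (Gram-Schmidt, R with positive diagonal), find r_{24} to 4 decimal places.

c_1 = (-2, 1, -1, 3, -4); ‖c_1‖ = 5.5678, so e_1 = (-0.3592, 0.1796, -0.1796, 0.5388, -0.7184).
e_1·c_2 = (-0.3592)·3 + 0.1796·4 + (-0.1796)·0 + 0.5388·3 + (-0.7184)·(-4) = 4.1309.
u_2 = c_2 − 4.1309·e_1 = (4.4839, 3.2581, 0.7419, 0.7742, -1.0323).
‖u_2‖ = 5.7389, so e_2 = (0.7813, 0.5677, 0.1293, 0.1349, -0.1799).
r_{24} = e_2·c_4 = 1.5795.

r_{24} = 1.5795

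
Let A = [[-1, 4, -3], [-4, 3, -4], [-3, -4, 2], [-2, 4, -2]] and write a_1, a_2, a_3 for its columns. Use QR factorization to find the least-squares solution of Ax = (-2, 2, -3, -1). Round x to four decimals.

x = (0.7475, -0.9050, -1.6638)

a_1 = (-1, -4, -3, -2); ‖a_1‖ = 5.4772, so e_1 = (-0.1826, -0.7303, -0.5477, -0.3651).
e_1·a_2 = (-0.1826)·4 + (-0.7303)·3 + (-0.5477)·(-4) + (-0.3651)·4 = -2.1909.
u_2 = a_2 + 2.1909·e_1 = (3.6000, 1.4000, -5.2000, 3.2000).
‖u_2‖ = 7.2250, so e_2 = (0.4983, 0.1938, -0.7197, 0.4429).
e_1·a_3 = (-0.1826)·(-3) + (-0.7303)·(-4) + (-0.5477)·2 + (-0.3651)·(-2) = 3.1038; e_2·a_3 = 0.4983·(-3) + 0.1938·(-4) + (-0.7197)·2 + 0.4429·(-2) = -4.5952.
u_3 = a_3 − 3.1038·e_1 + 4.5952·e_2 = (-0.1437, -0.8429, 0.3927, 1.1686).
‖u_3‖ = 1.5003, so e_3 = (-0.0958, -0.5618, 0.2618, 0.7789).
Qᵀb = (0.9129, 1.1073, -2.4963).
Back-substitute: x_3 = -2.4963/1.5003 = -1.6638.
x_2 = (1.1073 + 4.5952·(-1.6638))/7.2250 = -0.9050.
x_1 = (0.9129 + 2.1909·(-0.9050) − 3.1038·(-1.6638))/5.4772 = 0.7475.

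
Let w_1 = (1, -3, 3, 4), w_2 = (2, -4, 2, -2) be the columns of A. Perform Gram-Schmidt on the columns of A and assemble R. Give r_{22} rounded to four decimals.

w_1 = (1, -3, 3, 4); ‖w_1‖ = 5.9161, so e_1 = (0.1690, -0.5071, 0.5071, 0.6761).
e_1·w_2 = 0.1690·2 + (-0.5071)·(-4) + 0.5071·2 + 0.6761·(-2) = 2.0284.
u_2 = w_2 − 2.0284·e_1 = (1.6571, -2.9714, 0.9714, -3.3714).
r_{22} = ‖u_2‖ = 4.8873.

r_{22} = 4.8873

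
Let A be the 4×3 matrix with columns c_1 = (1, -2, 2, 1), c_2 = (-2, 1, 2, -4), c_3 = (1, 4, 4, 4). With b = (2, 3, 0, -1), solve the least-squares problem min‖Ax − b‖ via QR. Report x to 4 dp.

x = (-0.6023, 0.0900, 0.2766)

c_1 = (1, -2, 2, 1); ‖c_1‖ = 3.1623, so e_1 = (0.3162, -0.6325, 0.6325, 0.3162).
e_1·c_2 = 0.3162·(-2) + (-0.6325)·1 + 0.6325·2 + 0.3162·(-4) = -1.2649.
u_2 = c_2 + 1.2649·e_1 = (-1.6000, 0.2000, 2.8000, -3.6000).
‖u_2‖ = 4.8374, so e_2 = (-0.3308, 0.0413, 0.5788, -0.7442).
e_1·c_3 = 0.3162·1 + (-0.6325)·4 + 0.6325·4 + 0.3162·4 = 1.5811; e_2·c_3 = (-0.3308)·1 + 0.0413·4 + 0.5788·4 + (-0.7442)·4 = -0.8269.
u_3 = c_3 − 1.5811·e_1 + 0.8269·e_2 = (0.2265, 5.0342, 3.4786, 2.8846).
‖u_3‖ = 6.7688, so e_3 = (0.0335, 0.7437, 0.5139, 0.4262).
Qᵀb = (-1.5811, 0.2067, 1.8720).
Back-substitute: x_3 = 1.8720/6.7688 = 0.2766.
x_2 = (0.2067 + 0.8269·0.2766)/4.8374 = 0.0900.
x_1 = (-1.5811 + 1.2649·0.0900 − 1.5811·0.2766)/3.1623 = -0.6023.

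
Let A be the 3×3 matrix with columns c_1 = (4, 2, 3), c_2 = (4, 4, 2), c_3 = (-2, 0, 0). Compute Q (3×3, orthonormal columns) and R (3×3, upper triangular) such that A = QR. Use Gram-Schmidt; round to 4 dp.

Q = [[0.7428, -0.0619, -0.6667], [0.3714, 0.8666, 0.3333], [0.5571, -0.4952, 0.6667]], R = [[5.3852, 5.5709, -1.4856], [0.0000, 2.2283, 0.1238], [0.0000, 0.0000, 1.3333]]

c_1 = (4, 2, 3); ‖c_1‖ = 5.3852, so q_1 = (0.7428, 0.3714, 0.5571).
q_1·c_2 = 0.7428·4 + 0.3714·4 + 0.5571·2 = 5.5709.
u_2 = c_2 − 5.5709·q_1 = (-0.1379, 1.9310, -1.1034).
‖u_2‖ = 2.2283, so q_2 = (-0.0619, 0.8666, -0.4952).
q_1·c_3 = 0.7428·(-2) + 0.3714·0 + 0.5571·0 = -1.4856; q_2·c_3 = (-0.0619)·(-2) + 0.8666·0 + (-0.4952)·0 = 0.1238.
u_3 = c_3 + 1.4856·q_1 − 0.1238·q_2 = (-0.8889, 0.4444, 0.8889).
‖u_3‖ = 1.3333, so q_3 = (-0.6667, 0.3333, 0.6667).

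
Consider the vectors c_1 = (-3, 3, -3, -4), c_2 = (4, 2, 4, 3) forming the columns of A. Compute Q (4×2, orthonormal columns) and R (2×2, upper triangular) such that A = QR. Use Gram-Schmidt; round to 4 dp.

Q = [[-0.4575, 0.3887], [0.4575, 0.8343], [-0.4575, 0.3887], [-0.6100, 0.0427]], R = [[6.5574, -4.5750], [0.0000, 4.9061]]

c_1 = (-3, 3, -3, -4); ‖c_1‖ = 6.5574, so e_1 = (-0.4575, 0.4575, -0.4575, -0.6100).
e_1·c_2 = (-0.4575)·4 + 0.4575·2 + (-0.4575)·4 + (-0.6100)·3 = -4.5750.
u_2 = c_2 + 4.5750·e_1 = (1.9070, 4.0930, 1.9070, 0.2093).
‖u_2‖ = 4.9061, so e_2 = (0.3887, 0.8343, 0.3887, 0.0427).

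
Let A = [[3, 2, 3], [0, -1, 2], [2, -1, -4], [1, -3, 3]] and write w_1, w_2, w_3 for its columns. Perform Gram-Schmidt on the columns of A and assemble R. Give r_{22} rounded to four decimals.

e_1 = w_1/‖w_1‖ = (3, 0, 2, 1)/3.7417 = (0.8018, 0.0000, 0.5345, 0.2673).
r_{12} = e_1·w_2 = 0.2673.
u_2 = w_2 − 0.2673·e_1 = (1.7857, -1.0000, -1.1429, -3.0714).
r_{22} = ‖u_2‖ = 3.8638.

r_{22} = 3.8638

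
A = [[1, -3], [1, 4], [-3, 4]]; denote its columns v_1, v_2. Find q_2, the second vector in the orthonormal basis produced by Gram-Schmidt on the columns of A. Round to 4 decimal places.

q_1 = v_1/‖v_1‖ = (1, 1, -3)/3.3166 = (0.3015, 0.3015, -0.9045).
r_{12} = q_1·v_2 = -3.3166.
u_2 = v_2 + 3.3166·q_1 = (-2.0000, 5.0000, 1.0000).
‖u_2‖ = 5.4772, so q_2 = (-0.3651, 0.9129, 0.1826).

q_2 = (-0.3651, 0.9129, 0.1826)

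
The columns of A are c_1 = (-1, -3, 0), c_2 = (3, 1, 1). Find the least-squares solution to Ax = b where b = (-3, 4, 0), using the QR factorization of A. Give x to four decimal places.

c_1 = (-1, -3, 0); ‖c_1‖ = 3.1623, so q_1 = (-0.3162, -0.9487, 0.0000).
q_1·c_2 = (-0.3162)·3 + (-0.9487)·1 + 0.0000·1 = -1.8974.
u_2 = c_2 + 1.8974·q_1 = (2.4000, -0.8000, 1.0000).
‖u_2‖ = 2.7203, so q_2 = (0.8823, -0.2941, 0.3676).
Qᵀb = (-2.8460, -3.8231).
Back-substitute: x_2 = -3.8231/2.7203 = -1.4054.
x_1 = (-2.8460 + 1.8974·(-1.4054))/3.1623 = -1.7432.

x = (-1.7432, -1.4054)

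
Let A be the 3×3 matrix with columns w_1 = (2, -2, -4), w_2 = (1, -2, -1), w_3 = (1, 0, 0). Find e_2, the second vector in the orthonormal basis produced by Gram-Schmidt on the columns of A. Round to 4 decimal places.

e_1 = w_1/‖w_1‖ = (2, -2, -4)/4.8990 = (0.4082, -0.4082, -0.8165).
r_{12} = e_1·w_2 = 2.0412.
u_2 = w_2 − 2.0412·e_1 = (0.1667, -1.1667, 0.6667).
‖u_2‖ = 1.3540, so e_2 = (0.1231, -0.8616, 0.4924).

e_2 = (0.1231, -0.8616, 0.4924)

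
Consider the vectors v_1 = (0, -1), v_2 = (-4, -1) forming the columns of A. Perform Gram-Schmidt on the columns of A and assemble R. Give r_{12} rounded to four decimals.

r_{12} = 1.0000

v_1 = (0, -1); ‖v_1‖ = 1.0000, so q_1 = (0.0000, -1.0000).
r_{12} = q_1·v_2 = 1.0000.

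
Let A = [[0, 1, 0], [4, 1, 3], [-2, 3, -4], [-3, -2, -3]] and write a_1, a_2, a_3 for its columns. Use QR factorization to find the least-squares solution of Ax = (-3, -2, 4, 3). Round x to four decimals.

x = (1.6454, -0.8501, -2.3902)

e_1 = a_1/‖a_1‖ = (0, 4, -2, -3)/5.3852 = (0.0000, 0.7428, -0.3714, -0.5571).
r_{12} = e_1·a_2 = 0.7428.
u_2 = a_2 − 0.7428·e_1 = (1.0000, 0.4483, 3.2759, -1.5862).
‖u_2‖ = 3.8011, so e_2 = (0.2631, 0.1179, 0.8618, -0.4173).
r_{13} = e_1·a_3 = 5.3852; r_{23} = e_2·a_3 = -1.8416.
u_3 = a_3 − 5.3852·e_1 + 1.8416·e_2 = (0.4845, -0.7828, -0.4129, -0.7685).
‖u_3‖ = 1.2683, so e_3 = (0.3820, -0.6172, -0.3255, -0.6059).
Qᵀb = (-4.6424, 1.1703, -3.0315).
Back-substitute: x_3 = -3.0315/1.2683 = -2.3902.
x_2 = (1.1703 + 1.8416·(-2.3902))/3.8011 = -0.8501.
x_1 = (-4.6424 − 0.7428·(-0.8501) − 5.3852·(-2.3902))/5.3852 = 1.6454.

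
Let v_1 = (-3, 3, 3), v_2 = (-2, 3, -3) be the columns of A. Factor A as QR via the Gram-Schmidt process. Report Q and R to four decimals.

v_1 = (-3, 3, 3); ‖v_1‖ = 5.1962, so e_1 = (-0.5774, 0.5774, 0.5774).
e_1·v_2 = (-0.5774)·(-2) + 0.5774·3 + 0.5774·(-3) = 1.1547.
u_2 = v_2 − 1.1547·e_1 = (-1.3333, 2.3333, -3.6667).
‖u_2‖ = 4.5461, so e_2 = (-0.2933, 0.5133, -0.8066).

Q = [[-0.5774, -0.2933], [0.5774, 0.5133], [0.5774, -0.8066]], R = [[5.1962, 1.1547], [0.0000, 4.5461]]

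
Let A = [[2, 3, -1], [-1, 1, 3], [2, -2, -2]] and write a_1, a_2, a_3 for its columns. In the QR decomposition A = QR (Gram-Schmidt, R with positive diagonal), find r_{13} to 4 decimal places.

r_{13} = -3.0000

a_1 = (2, -1, 2); ‖a_1‖ = 3.0000, so e_1 = (0.6667, -0.3333, 0.6667).
r_{13} = e_1·a_3 = -3.0000.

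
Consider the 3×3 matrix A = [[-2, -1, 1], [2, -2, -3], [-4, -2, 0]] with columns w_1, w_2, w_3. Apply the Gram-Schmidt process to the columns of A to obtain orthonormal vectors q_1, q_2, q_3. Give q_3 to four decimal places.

q_3 = (0.8944, 0.0000, -0.4472)

w_1 = (-2, 2, -4); ‖w_1‖ = 4.8990, so q_1 = (-0.4082, 0.4082, -0.8165).
q_1·w_2 = (-0.4082)·(-1) + 0.4082·(-2) + (-0.8165)·(-2) = 1.2247.
u_2 = w_2 − 1.2247·q_1 = (-0.5000, -2.5000, -1.0000).
‖u_2‖ = 2.7386, so q_2 = (-0.1826, -0.9129, -0.3651).
q_1·w_3 = (-0.4082)·1 + 0.4082·(-3) + (-0.8165)·0 = -1.6330; q_2·w_3 = (-0.1826)·1 + (-0.9129)·(-3) + (-0.3651)·0 = 2.5560.
u_3 = w_3 + 1.6330·q_1 − 2.5560·q_2 = (0.8000, 0.0000, -0.4000).
‖u_3‖ = 0.8944, so q_3 = (0.8944, 0.0000, -0.4472).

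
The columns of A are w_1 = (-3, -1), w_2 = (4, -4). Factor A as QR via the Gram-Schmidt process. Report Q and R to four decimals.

Q = [[-0.9487, 0.3162], [-0.3162, -0.9487]], R = [[3.1623, -2.5298], [0.0000, 5.0596]]

e_1 = w_1/‖w_1‖ = (-3, -1)/3.1623 = (-0.9487, -0.3162).
r_{12} = e_1·w_2 = -2.5298.
u_2 = w_2 + 2.5298·e_1 = (1.6000, -4.8000).
‖u_2‖ = 5.0596, so e_2 = (0.3162, -0.9487).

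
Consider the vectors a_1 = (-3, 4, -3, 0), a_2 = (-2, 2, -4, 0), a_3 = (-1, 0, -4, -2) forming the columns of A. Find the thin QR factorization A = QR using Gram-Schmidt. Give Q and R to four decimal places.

Q = [[-0.5145, 0.1449, -0.0712], [0.6860, -0.5218, -0.0427], [-0.5145, -0.8407, 0.0142], [0.0000, 0.0000, -0.9964]], R = [[5.8310, 4.4590, 2.5725], [0.0000, 2.0292, 3.2177], [0.0000, 0.0000, 2.0071]]

a_1 = (-3, 4, -3, 0); ‖a_1‖ = 5.8310, so q_1 = (-0.5145, 0.6860, -0.5145, 0.0000).
q_1·a_2 = (-0.5145)·(-2) + 0.6860·2 + (-0.5145)·(-4) + 0.0000·0 = 4.4590.
u_2 = a_2 − 4.4590·q_1 = (0.2941, -1.0588, -1.7059, 0.0000).
‖u_2‖ = 2.0292, so q_2 = (0.1449, -0.5218, -0.8407, 0.0000).
q_1·a_3 = (-0.5145)·(-1) + 0.6860·0 + (-0.5145)·(-4) + 0.0000·(-2) = 2.5725; q_2·a_3 = 0.1449·(-1) + (-0.5218)·0 + (-0.8407)·(-4) + 0.0000·(-2) = 3.2177.
u_3 = a_3 − 2.5725·q_1 − 3.2177·q_2 = (-0.1429, -0.0857, 0.0286, -2.0000).
‖u_3‖ = 2.0071, so q_3 = (-0.0712, -0.0427, 0.0142, -0.9964).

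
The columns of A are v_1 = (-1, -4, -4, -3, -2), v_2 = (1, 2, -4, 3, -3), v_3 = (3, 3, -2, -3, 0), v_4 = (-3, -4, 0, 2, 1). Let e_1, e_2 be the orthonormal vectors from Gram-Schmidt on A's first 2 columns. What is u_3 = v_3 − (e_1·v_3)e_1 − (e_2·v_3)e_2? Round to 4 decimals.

u_3 = (2.8234, 2.6985, -1.0866, -3.5298, 0.6592)

e_1 = v_1/‖v_1‖ = (-1, -4, -4, -3, -2)/6.7823 = (-0.1474, -0.5898, -0.5898, -0.4423, -0.2949).
r_{12} = e_1·v_2 = 0.5898.
u_2 = v_2 − 0.5898·e_1 = (1.0870, 2.3478, -3.6522, 3.2609, -2.8261).
‖u_2‖ = 6.2171, so e_2 = (0.1748, 0.3776, -0.5874, 0.5245, -0.4546).
r_{13} = e_1·v_3 = 0.2949; r_{23} = e_2·v_3 = 1.2588.
u_3 = v_3 − 0.2949·e_1 − 1.2588·e_2 = (2.8234, 2.6985, -1.0866, -3.5298, 0.6592).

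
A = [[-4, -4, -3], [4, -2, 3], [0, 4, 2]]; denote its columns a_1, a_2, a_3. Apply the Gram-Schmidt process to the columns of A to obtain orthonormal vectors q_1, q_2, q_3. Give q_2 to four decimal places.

a_1 = (-4, 4, 0); ‖a_1‖ = 5.6569, so q_1 = (-0.7071, 0.7071, 0.0000).
q_1·a_2 = (-0.7071)·(-4) + 0.7071·(-2) + 0.0000·4 = 1.4142.
u_2 = a_2 − 1.4142·q_1 = (-3.0000, -3.0000, 4.0000).
‖u_2‖ = 5.8310, so q_2 = (-0.5145, -0.5145, 0.6860).

q_2 = (-0.5145, -0.5145, 0.6860)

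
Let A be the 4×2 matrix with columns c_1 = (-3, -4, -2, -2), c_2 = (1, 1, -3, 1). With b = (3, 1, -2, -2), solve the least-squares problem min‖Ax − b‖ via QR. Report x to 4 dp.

q_1 = c_1/‖c_1‖ = (-3, -4, -2, -2)/5.7446 = (-0.5222, -0.6963, -0.3482, -0.3482).
r_{12} = q_1·c_2 = -0.5222.
u_2 = c_2 + 0.5222·q_1 = (0.7273, 0.6364, -3.1818, 0.8182).
‖u_2‖ = 3.4245, so q_2 = (0.2124, 0.1858, -0.9291, 0.2389).
Qᵀb = (-0.8704, 2.2034).
Back-substitute: x_2 = 2.2034/3.4245 = 0.6434.
x_1 = (-0.8704 + 0.5222·0.6434)/5.7446 = -0.0930.

x = (-0.0930, 0.6434)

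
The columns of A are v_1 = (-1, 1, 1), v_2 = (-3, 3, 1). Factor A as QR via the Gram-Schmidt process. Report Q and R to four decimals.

v_1 = (-1, 1, 1); ‖v_1‖ = 1.7321, so e_1 = (-0.5774, 0.5774, 0.5774).
e_1·v_2 = (-0.5774)·(-3) + 0.5774·3 + 0.5774·1 = 4.0415.
u_2 = v_2 − 4.0415·e_1 = (-0.6667, 0.6667, -1.3333).
‖u_2‖ = 1.6330, so e_2 = (-0.4082, 0.4082, -0.8165).

Q = [[-0.5774, -0.4082], [0.5774, 0.4082], [0.5774, -0.8165]], R = [[1.7321, 4.0415], [0.0000, 1.6330]]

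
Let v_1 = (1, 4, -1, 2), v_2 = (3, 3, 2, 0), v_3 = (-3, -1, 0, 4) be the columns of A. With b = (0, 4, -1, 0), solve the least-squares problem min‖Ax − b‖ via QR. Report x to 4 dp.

x = (0.9573, -0.2875, -0.3234)

v_1 = (1, 4, -1, 2); ‖v_1‖ = 4.6904, so q_1 = (0.2132, 0.8528, -0.2132, 0.4264).
q_1·v_2 = 0.2132·3 + 0.8528·3 + (-0.2132)·2 + 0.4264·0 = 2.7716.
u_2 = v_2 − 2.7716·q_1 = (2.4091, 0.6364, 2.5909, -1.1818).
‖u_2‖ = 3.7839, so q_2 = (0.6367, 0.1682, 0.6847, -0.3123).
q_1·v_3 = 0.2132·(-3) + 0.8528·(-1) + (-0.2132)·0 + 0.4264·4 = 0.2132; q_2·v_3 = 0.6367·(-3) + 0.1682·(-1) + 0.6847·0 + (-0.3123)·4 = -3.3275.
u_3 = v_3 − 0.2132·q_1 + 3.3275·q_2 = (-0.9270, -0.6222, 2.3238, 2.8698).
‖u_3‖ = 3.8578, so q_3 = (-0.2403, -0.1613, 0.6024, 0.7439).
Qᵀb = (3.6244, -0.0120, -1.2475).
Back-substitute: x_3 = -1.2475/3.8578 = -0.3234.
x_2 = (-0.0120 + 3.3275·(-0.3234))/3.7839 = -0.2875.
x_1 = (3.6244 − 2.7716·(-0.2875) − 0.2132·(-0.3234))/4.6904 = 0.9573.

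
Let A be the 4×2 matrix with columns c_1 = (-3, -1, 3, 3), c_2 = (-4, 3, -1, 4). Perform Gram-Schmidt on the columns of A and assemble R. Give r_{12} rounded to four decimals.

r_{12} = 3.4017

c_1 = (-3, -1, 3, 3); ‖c_1‖ = 5.2915, so q_1 = (-0.5669, -0.1890, 0.5669, 0.5669).
r_{12} = q_1·c_2 = 3.4017.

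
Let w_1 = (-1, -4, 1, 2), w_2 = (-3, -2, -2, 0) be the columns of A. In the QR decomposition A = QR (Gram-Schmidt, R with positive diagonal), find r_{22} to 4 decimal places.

w_1 = (-1, -4, 1, 2); ‖w_1‖ = 4.6904, so e_1 = (-0.2132, -0.8528, 0.2132, 0.4264).
e_1·w_2 = (-0.2132)·(-3) + (-0.8528)·(-2) + 0.2132·(-2) + 0.4264·0 = 1.9188.
u_2 = w_2 − 1.9188·e_1 = (-2.5909, -0.3636, -2.4091, -0.8182).
r_{22} = ‖u_2‖ = 3.6494.

r_{22} = 3.6494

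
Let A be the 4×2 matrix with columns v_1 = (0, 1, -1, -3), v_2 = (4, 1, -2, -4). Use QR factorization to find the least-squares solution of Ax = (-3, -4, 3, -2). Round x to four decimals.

x = (0.9505, -0.7637)

e_1 = v_1/‖v_1‖ = (0, 1, -1, -3)/3.3166 = (0.0000, 0.3015, -0.3015, -0.9045).
r_{12} = e_1·v_2 = 4.5227.
u_2 = v_2 − 4.5227·e_1 = (4.0000, -0.3636, -0.6364, 0.0909).
‖u_2‖ = 4.0676, so e_2 = (0.9834, -0.0894, -0.1564, 0.0223).
Qᵀb = (-0.3015, -3.1066).
Back-substitute: x_2 = -3.1066/4.0676 = -0.7637.
x_1 = (-0.3015 − 4.5227·(-0.7637))/3.3166 = 0.9505.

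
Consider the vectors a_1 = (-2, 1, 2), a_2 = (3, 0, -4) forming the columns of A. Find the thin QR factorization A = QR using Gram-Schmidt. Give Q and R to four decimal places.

a_1 = (-2, 1, 2); ‖a_1‖ = 3.0000, so q_1 = (-0.6667, 0.3333, 0.6667).
q_1·a_2 = (-0.6667)·3 + 0.3333·0 + 0.6667·(-4) = -4.6667.
u_2 = a_2 + 4.6667·q_1 = (-0.1111, 1.5556, -0.8889).
‖u_2‖ = 1.7951, so q_2 = (-0.0619, 0.8666, -0.4952).

Q = [[-0.6667, -0.0619], [0.3333, 0.8666], [0.6667, -0.4952]], R = [[3.0000, -4.6667], [0.0000, 1.7951]]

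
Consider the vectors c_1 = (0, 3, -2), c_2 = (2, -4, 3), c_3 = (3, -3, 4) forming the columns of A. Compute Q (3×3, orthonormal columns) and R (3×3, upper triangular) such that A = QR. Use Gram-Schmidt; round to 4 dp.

c_1 = (0, 3, -2); ‖c_1‖ = 3.6056, so e_1 = (0.0000, 0.8321, -0.5547).
e_1·c_2 = 0.0000·2 + 0.8321·(-4) + (-0.5547)·3 = -4.9923.
u_2 = c_2 + 4.9923·e_1 = (2.0000, 0.1538, 0.2308).
‖u_2‖ = 2.0191, so e_2 = (0.9905, 0.0762, 0.1143).
e_1·c_3 = 0.0000·3 + 0.8321·(-3) + (-0.5547)·4 = -4.7150; e_2·c_3 = 0.9905·3 + 0.0762·(-3) + 0.1143·4 = 3.2001.
u_3 = c_3 + 4.7150·e_1 − 3.2001·e_2 = (-0.1698, 0.6792, 1.0189).
‖u_3‖ = 1.2362, so e_3 = (-0.1374, 0.5494, 0.8242).

Q = [[0.0000, 0.9905, -0.1374], [0.8321, 0.0762, 0.5494], [-0.5547, 0.1143, 0.8242]], R = [[3.6056, -4.9923, -4.7150], [0.0000, 2.0191, 3.2001], [0.0000, 0.0000, 1.2362]]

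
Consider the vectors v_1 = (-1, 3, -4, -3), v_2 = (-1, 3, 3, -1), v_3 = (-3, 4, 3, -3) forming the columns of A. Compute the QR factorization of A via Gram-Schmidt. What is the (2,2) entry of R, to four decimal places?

v_1 = (-1, 3, -4, -3); ‖v_1‖ = 5.9161, so q_1 = (-0.1690, 0.5071, -0.6761, -0.5071).
q_1·v_2 = (-0.1690)·(-1) + 0.5071·3 + (-0.6761)·3 + (-0.5071)·(-1) = 0.1690.
u_2 = v_2 − 0.1690·q_1 = (-0.9714, 2.9143, 3.1143, -0.9143).
r_{22} = ‖u_2‖ = 4.4689.

r_{22} = 4.4689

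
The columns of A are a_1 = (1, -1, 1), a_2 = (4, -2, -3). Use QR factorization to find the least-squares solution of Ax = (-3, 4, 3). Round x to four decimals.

e_1 = a_1/‖a_1‖ = (1, -1, 1)/1.7321 = (0.5774, -0.5774, 0.5774).
r_{12} = e_1·a_2 = 1.7321.
u_2 = a_2 − 1.7321·e_1 = (3.0000, -1.0000, -4.0000).
‖u_2‖ = 5.0990, so e_2 = (0.5883, -0.1961, -0.7845).
Qᵀb = (-2.3094, -4.9029).
Back-substitute: x_2 = -4.9029/5.0990 = -0.9615.
x_1 = (-2.3094 − 1.7321·(-0.9615))/1.7321 = -0.3718.

x = (-0.3718, -0.9615)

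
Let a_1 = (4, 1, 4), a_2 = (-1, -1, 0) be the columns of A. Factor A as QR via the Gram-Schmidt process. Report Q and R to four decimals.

a_1 = (4, 1, 4); ‖a_1‖ = 5.7446, so e_1 = (0.6963, 0.1741, 0.6963).
e_1·a_2 = 0.6963·(-1) + 0.1741·(-1) + 0.6963·0 = -0.8704.
u_2 = a_2 + 0.8704·e_1 = (-0.3939, -0.8485, 0.6061).
‖u_2‖ = 1.1146, so e_2 = (-0.3534, -0.7612, 0.5437).

Q = [[0.6963, -0.3534], [0.1741, -0.7612], [0.6963, 0.5437]], R = [[5.7446, -0.8704], [0.0000, 1.1146]]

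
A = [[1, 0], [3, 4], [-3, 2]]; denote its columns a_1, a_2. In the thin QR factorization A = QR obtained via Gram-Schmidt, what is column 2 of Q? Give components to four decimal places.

e_2 = (-0.0742, 0.7174, 0.6927)

a_1 = (1, 3, -3); ‖a_1‖ = 4.3589, so e_1 = (0.2294, 0.6882, -0.6882).
e_1·a_2 = 0.2294·0 + 0.6882·4 + (-0.6882)·2 = 1.3765.
u_2 = a_2 − 1.3765·e_1 = (-0.3158, 3.0526, 2.9474).
‖u_2‖ = 4.2550, so e_2 = (-0.0742, 0.7174, 0.6927).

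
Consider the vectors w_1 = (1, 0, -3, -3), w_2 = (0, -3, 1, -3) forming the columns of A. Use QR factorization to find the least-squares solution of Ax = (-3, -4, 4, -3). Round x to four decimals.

x = (-0.8123, 1.5723)

w_1 = (1, 0, -3, -3); ‖w_1‖ = 4.3589, so q_1 = (0.2294, 0.0000, -0.6882, -0.6882).
q_1·w_2 = 0.2294·0 + 0.0000·(-3) + (-0.6882)·1 + (-0.6882)·(-3) = 1.3765.
u_2 = w_2 − 1.3765·q_1 = (-0.3158, -3.0000, 1.9474, -2.0526).
‖u_2‖ = 4.1359, so q_2 = (-0.0764, -0.7254, 0.4709, -0.4963).
Qᵀb = (-1.3765, 6.5028).
Back-substitute: x_2 = 6.5028/4.1359 = 1.5723.
x_1 = (-1.3765 − 1.3765·1.5723)/4.3589 = -0.8123.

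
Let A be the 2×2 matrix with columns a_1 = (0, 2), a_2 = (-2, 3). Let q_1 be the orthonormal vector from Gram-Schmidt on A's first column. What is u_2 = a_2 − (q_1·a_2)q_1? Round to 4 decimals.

a_1 = (0, 2); ‖a_1‖ = 2.0000, so q_1 = (0.0000, 1.0000).
q_1·a_2 = 0.0000·(-2) + 1.0000·3 = 3.0000.
u_2 = a_2 − 3.0000·q_1 = (-2.0000, 0.0000).

u_2 = (-2.0000, 0.0000)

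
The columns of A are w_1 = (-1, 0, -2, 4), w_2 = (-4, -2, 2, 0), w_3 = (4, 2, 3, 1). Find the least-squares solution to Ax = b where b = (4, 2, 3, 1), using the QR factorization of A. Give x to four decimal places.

e_1 = w_1/‖w_1‖ = (-1, 0, -2, 4)/4.5826 = (-0.2182, 0.0000, -0.4364, 0.8729).
r_{12} = e_1·w_2 = 0.0000.
u_2 = w_2 + 0.0000·e_1 = (-4.0000, -2.0000, 2.0000, 0.0000).
‖u_2‖ = 4.8990, so e_2 = (-0.8165, -0.4082, 0.4082, 0.0000).
r_{13} = e_1·w_3 = -1.3093; r_{23} = e_2·w_3 = -2.8577.
u_3 = w_3 + 1.3093·e_1 + 2.8577·e_2 = (1.3810, 0.8333, 3.5952, 2.1429).
‖u_3‖ = 4.4854, so e_3 = (0.3079, 0.1858, 0.8015, 0.4777).
Qᵀb = (-1.3093, -2.8577, 4.4854).
Back-substitute: x_3 = 4.4854/4.4854 = 1.0000.
x_2 = (-2.8577 + 2.8577·1.0000)/4.8990 = 0.0000.
x_1 = (-1.3093 + 0.0000·0.0000 + 1.3093·1.0000)/4.5826 = 0.0000.

x = (0.0000, 0.0000, 1.0000)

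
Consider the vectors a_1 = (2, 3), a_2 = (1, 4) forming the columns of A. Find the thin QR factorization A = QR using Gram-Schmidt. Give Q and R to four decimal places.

a_1 = (2, 3); ‖a_1‖ = 3.6056, so e_1 = (0.5547, 0.8321).
e_1·a_2 = 0.5547·1 + 0.8321·4 = 3.8829.
u_2 = a_2 − 3.8829·e_1 = (-1.1538, 0.7692).
‖u_2‖ = 1.3868, so e_2 = (-0.8321, 0.5547).

Q = [[0.5547, -0.8321], [0.8321, 0.5547]], R = [[3.6056, 3.8829], [0.0000, 1.3868]]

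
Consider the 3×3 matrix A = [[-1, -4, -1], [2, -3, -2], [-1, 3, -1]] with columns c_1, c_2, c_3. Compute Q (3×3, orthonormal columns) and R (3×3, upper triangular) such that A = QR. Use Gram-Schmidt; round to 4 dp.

c_1 = (-1, 2, -1); ‖c_1‖ = 2.4495, so e_1 = (-0.4082, 0.8165, -0.4082).
e_1·c_2 = (-0.4082)·(-4) + 0.8165·(-3) + (-0.4082)·3 = -2.0412.
u_2 = c_2 + 2.0412·e_1 = (-4.8333, -1.3333, 2.1667).
‖u_2‖ = 5.4620, so e_2 = (-0.8849, -0.2441, 0.3967).
e_1·c_3 = (-0.4082)·(-1) + 0.8165·(-2) + (-0.4082)·(-1) = -0.8165; e_2·c_3 = (-0.8849)·(-1) + (-0.2441)·(-2) + 0.3967·(-1) = 0.9764.
u_3 = c_3 + 0.8165·e_1 − 0.9764·e_2 = (-0.4693, -1.0950, -1.7207).
‖u_3‖ = 2.0928, so e_3 = (-0.2242, -0.5232, -0.8222).

Q = [[-0.4082, -0.8849, -0.2242], [0.8165, -0.2441, -0.5232], [-0.4082, 0.3967, -0.8222]], R = [[2.4495, -2.0412, -0.8165], [0.0000, 5.4620, 0.9764], [0.0000, 0.0000, 2.0928]]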